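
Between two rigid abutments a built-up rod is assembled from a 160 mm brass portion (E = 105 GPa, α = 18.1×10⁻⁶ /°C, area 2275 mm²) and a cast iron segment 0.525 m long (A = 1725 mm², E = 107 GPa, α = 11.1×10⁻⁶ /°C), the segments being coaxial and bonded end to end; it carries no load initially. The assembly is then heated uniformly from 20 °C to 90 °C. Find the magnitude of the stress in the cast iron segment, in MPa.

If the supports were absent, the total length change would be Σ αᵢΔT Lᵢ = 18.1×10⁻⁶×70×160 + 11.1×10⁻⁶×70×525 = 0.6106 mm.
The walls prevent any net length change, so an axial force P (same in every segment) develops. Compatibility: P · Σ Lᵢ/(AᵢEᵢ) = δ_free.
Σ Lᵢ/(AᵢEᵢ) = 160/(2275×105×10³) + 525/(1725×107×10³) = 3.514×10⁻⁶ mm/N.
Hence P = δ_free / Σ(L/AE) = 0.6106/3.514×10⁻⁶ = 173.8 kN (compressive).
σ_{cast iron} = P / A = 173800 / 1725 = 100.7 MPa.

σ ≈ 101 MPa (compressive)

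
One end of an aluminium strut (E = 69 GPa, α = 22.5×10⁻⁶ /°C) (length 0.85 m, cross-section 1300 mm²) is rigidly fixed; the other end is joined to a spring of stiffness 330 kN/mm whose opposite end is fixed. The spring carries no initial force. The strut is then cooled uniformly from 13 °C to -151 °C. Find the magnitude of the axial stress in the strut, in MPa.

The unrestrained thermal change is αΔT L = 22.5×10⁻⁶ × 164 × 850 = 3.136 mm.
Let P be the tensile force in the spring. The strut extends elastically by PL/(AE) and the spring stretches by P/k; together these equal δ_free.
So P = δ_free / [L/(AE) + 1/k] = 3.136 / [ 850/(1300×69×10³) + 1/(330×10³) ].
P = 3.136 / 1.251×10⁻⁵ = 250800 N.
σ = P/A = 250800/1300 = 192.9 MPa.

σ ≈ 193 MPa (tensile)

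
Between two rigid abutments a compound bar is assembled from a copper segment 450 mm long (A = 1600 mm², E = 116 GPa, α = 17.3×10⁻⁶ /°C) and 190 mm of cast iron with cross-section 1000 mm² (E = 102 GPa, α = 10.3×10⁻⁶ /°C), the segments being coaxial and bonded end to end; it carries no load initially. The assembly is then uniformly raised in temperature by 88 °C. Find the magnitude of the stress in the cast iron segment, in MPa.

With the walls removed the bar would change length by δ_free = Σ αᵢΔT Lᵢ = 17.3×10⁻⁶×88×450 + 10.3×10⁻⁶×88×190 = 0.8573 mm.
The rigid supports impose zero overall length change; the single axial force P common to all segments must satisfy P Σ Lᵢ/(AᵢEᵢ) = δ_free.
Σ Lᵢ/(AᵢEᵢ) = 450/(1600×116×10³) + 190/(1000×102×10³) = 4.287×10⁻⁶ mm/N.
So P = 0.8573 / 4.287×10⁻⁶ = 200 kN, compressive.
σ_{cast iron} = P / A = 200000 / 1000 = 200 MPa.

σ ≈ 200 MPa (compressive)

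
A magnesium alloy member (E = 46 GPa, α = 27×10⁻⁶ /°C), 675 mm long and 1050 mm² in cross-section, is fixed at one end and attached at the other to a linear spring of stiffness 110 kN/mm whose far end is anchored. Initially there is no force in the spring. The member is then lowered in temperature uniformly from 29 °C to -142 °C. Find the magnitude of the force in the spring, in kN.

Free thermal contraction: δ_free = αΔT L = 27×10⁻⁶ × 171 × 675 = 3.116 mm.
Let P be the tensile force in the spring. The member extends elastically by PL/(AE) and the spring stretches by P/k; together these equal δ_free.
So P = δ_free / [L/(AE) + 1/k] = 3.116 / [ 675/(1050×46×10³) + 1/(110×10³) ].
P = 3.116 / 2.307×10⁻⁵ = 135100 N.

P ≈ 135 kN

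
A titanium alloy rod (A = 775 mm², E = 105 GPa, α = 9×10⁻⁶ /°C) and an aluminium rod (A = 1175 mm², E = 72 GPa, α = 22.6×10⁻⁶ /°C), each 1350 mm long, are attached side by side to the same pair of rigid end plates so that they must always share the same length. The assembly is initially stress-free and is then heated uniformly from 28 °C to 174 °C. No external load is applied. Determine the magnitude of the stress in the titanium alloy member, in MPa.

σ ≈ 106 MPa (tensile)

The aluminium has the larger α, so on heating it would change length more than the titanium alloy if both were free. The rigid plates force a common final length, so the aluminium is put into compression and the titanium alloy into tension, with equal and opposite forces P (no external load).
Equating the net (thermal + elastic) strains gives |α₁ − α₂|·ΔT = P·[1/(A₁E₁) + 1/(A₂E₂)].
|α₁ − α₂|·ΔT = 13.6×10⁻⁶ × 146 = 0.001986.
1/(A₁E₁) + 1/(A₂E₂) = 1/(775×105×10³) + 1/(1175×72×10³) = 2.411×10⁻⁸ N⁻¹.
P = 0.001986 / 2.411×10⁻⁸ = 82360 N = 82.36 kN.
σ_{titanium alloy} = P/A₁ = 82360/775 = 106.3 MPa, tensile.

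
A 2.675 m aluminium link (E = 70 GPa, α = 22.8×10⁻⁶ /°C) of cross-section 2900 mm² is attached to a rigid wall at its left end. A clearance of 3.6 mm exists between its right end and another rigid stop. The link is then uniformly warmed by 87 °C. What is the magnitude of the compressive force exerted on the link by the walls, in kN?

Free thermal elongation = αΔT L = 22.8×10⁻⁶ × 87 × 2675 = 5.306 mm.
This exceeds the 3.6 mm gap, so the wall pushes back. The portion of expansion that must be recovered elastically is δ_free − gap = 5.306 − 3.6 = 1.706 mm.
So σ = E(δ_free − g)/L = 70×10³ × 1.706/2675 = 44.65 MPa.
P = σA = 44.65 × 2900 = 129.5 kN.

P ≈ 129 kN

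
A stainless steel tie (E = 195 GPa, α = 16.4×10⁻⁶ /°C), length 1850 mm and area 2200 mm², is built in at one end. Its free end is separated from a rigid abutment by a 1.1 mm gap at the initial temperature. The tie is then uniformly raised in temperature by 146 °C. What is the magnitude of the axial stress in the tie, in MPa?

σ ≈ 351 MPa (compressive)

Unrestrained expansion: δ_free = αΔT L = 16.4×10⁻⁶ × 146 × 1850 = 4.43 mm.
After closing the 1.1 mm clearance, 4.43 − 1.1 = 3.33 mm of expansion remains to be suppressed by the wall.
That suppressed elongation corresponds to σ = E·Δ/L = 195×10³ × 3.33/1850 = 351 MPa.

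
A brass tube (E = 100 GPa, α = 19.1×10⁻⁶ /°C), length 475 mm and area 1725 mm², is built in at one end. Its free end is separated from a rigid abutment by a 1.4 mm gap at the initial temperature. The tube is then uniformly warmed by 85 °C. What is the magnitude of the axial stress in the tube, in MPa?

Unrestrained expansion: δ_free = αΔT L = 19.1×10⁻⁶ × 85 × 475 = 0.7712 mm.
This is smaller than the 1.4 mm clearance, so the tube expands freely without reaching the stop — the stress is zero.

σ ≈ 0 MPa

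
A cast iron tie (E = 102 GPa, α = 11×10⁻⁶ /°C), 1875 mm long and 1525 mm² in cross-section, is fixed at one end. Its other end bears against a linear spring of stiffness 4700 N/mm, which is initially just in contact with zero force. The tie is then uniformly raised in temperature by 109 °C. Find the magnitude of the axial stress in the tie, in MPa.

The unrestrained thermal change is αΔT L = 11×10⁻⁶ × 109 × 1875 = 2.248 mm.
Let P be the compressive force at the spring. The tie shortens elastically by PL/(AE) and the spring compresses by P/k; together these equal δ_free.
So P = δ_free / [L/(AE) + 1/k] = 2.248 / [ 1875/(1525×102×10³) + 1/(4700) ].
P = 2.248 / 0.0002248 = 10000 N.
σ = P/A = 10000/1525 = 6.557 MPa.

σ ≈ 6.56 MPa (compressive)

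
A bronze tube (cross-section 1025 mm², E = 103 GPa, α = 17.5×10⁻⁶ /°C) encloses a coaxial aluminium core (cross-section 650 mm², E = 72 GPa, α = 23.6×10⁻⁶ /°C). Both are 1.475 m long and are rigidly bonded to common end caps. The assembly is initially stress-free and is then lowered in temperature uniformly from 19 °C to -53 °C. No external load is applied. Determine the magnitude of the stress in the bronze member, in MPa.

Both members must finish at the same length. With the larger α, the aluminium tends to over-contract; the plates restrain it, putting the aluminium in tension and the bronze in compression. With no external load the two internal forces are equal and opposite, magnitude P.
Setting the final lengths equal and cancelling L: (α₁ − α₂)ΔT = P/(A₁E₁) + P/(A₂E₂).
|α₁ − α₂|·ΔT = 6.1×10⁻⁶ × 72 = 0.0004392.
1/(A₁E₁) + 1/(A₂E₂) = 1/(1025×103×10³) + 1/(650×72×10³) = 3.084×10⁻⁸ N⁻¹.
So P = 0.0004392 / 3.084×10⁻⁸ = 14.24 kN.
σ_{bronze} = P/A₁ = 14240/1025 = 13.89 MPa, compressive.

σ ≈ 13.9 MPa (compressive)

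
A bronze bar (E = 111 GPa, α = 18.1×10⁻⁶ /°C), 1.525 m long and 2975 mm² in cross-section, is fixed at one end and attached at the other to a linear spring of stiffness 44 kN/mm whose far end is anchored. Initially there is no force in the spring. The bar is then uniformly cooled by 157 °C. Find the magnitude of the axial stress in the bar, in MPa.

σ ≈ 53.3 MPa (tensile)

The unrestrained thermal change is αΔT L = 18.1×10⁻⁶ × 157 × 1525 = 4.334 mm.
With a force P in the spring, the elastic change of the bar is PL/(AE) and that of the spring is P/k; compatibility requires their sum to equal δ_free.
P [ L/(AE) + 1/k ] = δ_free → P [ 1525/(2975×111×10³) + 1/(44×10³) ] = 4.334.
P = 4.334 / 2.735×10⁻⁵ = 158500 N.
σ = P/A = 158500/2975 = 53.27 MPa.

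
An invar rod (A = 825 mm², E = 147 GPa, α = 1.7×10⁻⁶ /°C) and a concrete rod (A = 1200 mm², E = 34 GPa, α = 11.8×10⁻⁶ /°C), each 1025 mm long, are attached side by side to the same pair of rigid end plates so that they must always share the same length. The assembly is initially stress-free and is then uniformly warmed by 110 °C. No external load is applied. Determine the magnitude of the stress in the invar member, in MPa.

σ ≈ 41.1 MPa (tensile)

The concrete has the larger α, so on heating it would change length more than the invar if both were free. The rigid plates force a common final length, so the concrete is put into compression and the invar into tension, with equal and opposite forces P (no external load).
Compatibility of the two members (thermal + elastic change equal): (α₁ − α₂)ΔT = P·[1/(A₁E₁) + 1/(A₂E₂)].
|α₁ − α₂|·ΔT = 10.1×10⁻⁶ × 110 = 0.001111.
1/(A₁E₁) + 1/(A₂E₂) = 1/(825×147×10³) + 1/(1200×34×10³) = 3.276×10⁻⁸ N⁻¹.
P = 0.001111 / 3.276×10⁻⁸ = 33920 N = 33.92 kN.
σ_{invar} = P/A₁ = 33920/825 = 41.11 MPa, tensile.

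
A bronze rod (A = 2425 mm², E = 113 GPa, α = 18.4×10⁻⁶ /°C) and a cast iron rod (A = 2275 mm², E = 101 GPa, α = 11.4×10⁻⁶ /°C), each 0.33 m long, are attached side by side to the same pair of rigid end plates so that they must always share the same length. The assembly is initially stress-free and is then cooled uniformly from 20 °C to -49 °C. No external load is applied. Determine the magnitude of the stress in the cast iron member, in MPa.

σ ≈ 26.5 MPa (compressive)

The bronze has the larger α, so on cooling it would change length more than the cast iron if both were free. The rigid plates force a common final length, so the bronze is put into tension and the cast iron into compression, with equal and opposite forces P (no external load).
Setting the final lengths equal and cancelling L: (α₁ − α₂)ΔT = P/(A₁E₁) + P/(A₂E₂).
|α₁ − α₂|·ΔT = 7×10⁻⁶ × 69 = 0.000483.
1/(A₁E₁) + 1/(A₂E₂) = 1/(2425×113×10³) + 1/(2275×101×10³) = 8.001×10⁻⁹ N⁻¹.
So P = 0.000483 / 8.001×10⁻⁹ = 60.36 kN.
σ_{cast iron} = P/A₂ = 60360/2275 = 26.53 MPa, compressive.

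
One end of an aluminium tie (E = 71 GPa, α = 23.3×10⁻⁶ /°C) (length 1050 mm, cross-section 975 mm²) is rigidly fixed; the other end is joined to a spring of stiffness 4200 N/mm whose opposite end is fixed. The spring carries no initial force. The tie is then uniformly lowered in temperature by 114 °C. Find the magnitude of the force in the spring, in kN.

Free thermal contraction: δ_free = αΔT L = 23.3×10⁻⁶ × 114 × 1050 = 2.789 mm.
With a force P in the spring, the elastic change of the tie is PL/(AE) and that of the spring is P/k; compatibility requires their sum to equal δ_free.
P [ L/(AE) + 1/k ] = δ_free → P [ 1050/(975×71×10³) + 1/(4200) ] = 2.789.
P = 2.789 / 0.0002533 = 11010 N.

P ≈ 11 kN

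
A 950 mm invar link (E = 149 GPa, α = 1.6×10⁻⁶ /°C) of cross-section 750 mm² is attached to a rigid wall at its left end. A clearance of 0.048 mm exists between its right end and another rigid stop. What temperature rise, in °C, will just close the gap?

The gap closes when αΔT L = 0.048 mm, since the link is still unstressed at that instant.
ΔT = 0.048 / (1.6×10⁻⁶ × 950) = 31.58 °C.

ΔT ≈ 31.6 °C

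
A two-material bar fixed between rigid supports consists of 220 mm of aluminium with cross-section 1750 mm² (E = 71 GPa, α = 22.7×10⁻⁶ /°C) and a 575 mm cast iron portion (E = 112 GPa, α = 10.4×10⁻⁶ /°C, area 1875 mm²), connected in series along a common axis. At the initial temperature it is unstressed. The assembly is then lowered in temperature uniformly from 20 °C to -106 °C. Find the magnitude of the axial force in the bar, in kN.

P ≈ 307 kN (tensile)

Free thermal contraction of the whole bar: Σ αᵢΔT Lᵢ = 22.7×10⁻⁶×126×220 + 10.4×10⁻⁶×126×575 = 1.383 mm.
Since the ends are fixed, an axial force P builds up, equal in every segment, with P · Σ Lᵢ/(AᵢEᵢ) = δ_free.
Σ Lᵢ/(AᵢEᵢ) = 220/(1750×71×10³) + 575/(1875×112×10³) = 4.509×10⁻⁶ mm/N.
P = 1.383 / 4.509×10⁻⁶ = 306700 N = 306.7 kN, tensile.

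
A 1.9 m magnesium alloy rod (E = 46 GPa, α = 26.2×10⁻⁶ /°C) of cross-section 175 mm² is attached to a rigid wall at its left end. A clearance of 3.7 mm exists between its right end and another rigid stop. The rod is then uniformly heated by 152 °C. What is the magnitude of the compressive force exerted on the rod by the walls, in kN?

P ≈ 16.4 kN

If the wall were absent the rod would grow by αΔT L = 26.2×10⁻⁶ × 152 × 1900 = 7.567 mm.
This exceeds the 3.7 mm gap, so the wall pushes back. The portion of expansion that must be recovered elastically is δ_free − gap = 7.567 − 3.7 = 3.867 mm.
Compatibility: PL/(AE) = 3.867 mm, so σ = P/A = E × (3.867/1900) = 93.61 MPa.
P = σA = 93.61 × 175 = 16.38 kN.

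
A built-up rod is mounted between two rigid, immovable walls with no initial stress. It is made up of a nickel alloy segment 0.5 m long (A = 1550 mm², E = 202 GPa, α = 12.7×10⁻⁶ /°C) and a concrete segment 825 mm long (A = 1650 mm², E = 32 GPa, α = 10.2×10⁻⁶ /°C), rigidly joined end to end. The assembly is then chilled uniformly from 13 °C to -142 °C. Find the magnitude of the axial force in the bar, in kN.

P ≈ 133 kN (tensile)

With the walls removed the bar would change length by δ_free = Σ αᵢΔT Lᵢ = 12.7×10⁻⁶×155×500 + 10.2×10⁻⁶×155×825 = 2.289 mm.
The walls prevent any net length change, so an axial force P (same in every segment) develops. Compatibility: P · Σ Lᵢ/(AᵢEᵢ) = δ_free.
Σ Lᵢ/(AᵢEᵢ) = 500/(1550×202×10³) + 825/(1650×32×10³) = 1.722×10⁻⁵ mm/N.
So P = 2.289 / 1.722×10⁻⁵ = 132.9 kN, tensile.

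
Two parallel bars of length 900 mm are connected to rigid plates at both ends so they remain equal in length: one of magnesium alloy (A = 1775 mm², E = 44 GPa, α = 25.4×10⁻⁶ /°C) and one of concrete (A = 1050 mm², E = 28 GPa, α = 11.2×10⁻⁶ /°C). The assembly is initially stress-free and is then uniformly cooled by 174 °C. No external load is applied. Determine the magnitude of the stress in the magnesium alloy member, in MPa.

σ ≈ 29.7 MPa (tensile)

Equilibrium of a rigid end plate with no external load gives equal and opposite internal forces ±P in the two members. Since α_{magnesium alloy} > α_{concrete}, cooling drives the magnesium alloy into tension and the concrete into compression.
Equating the net (thermal + elastic) strains gives |α₁ − α₂|·ΔT = P·[1/(A₁E₁) + 1/(A₂E₂)].
|α₁ − α₂|·ΔT = 14.2×10⁻⁶ × 174 = 0.002471.
1/(A₁E₁) + 1/(A₂E₂) = 1/(1775×44×10³) + 1/(1050×28×10³) = 4.682×10⁻⁸ N⁻¹.
P = 0.002471 / 4.682×10⁻⁸ = 52770 N = 52.77 kN.
σ_{magnesium alloy} = P/A₁ = 52770/1775 = 29.73 MPa, tensile.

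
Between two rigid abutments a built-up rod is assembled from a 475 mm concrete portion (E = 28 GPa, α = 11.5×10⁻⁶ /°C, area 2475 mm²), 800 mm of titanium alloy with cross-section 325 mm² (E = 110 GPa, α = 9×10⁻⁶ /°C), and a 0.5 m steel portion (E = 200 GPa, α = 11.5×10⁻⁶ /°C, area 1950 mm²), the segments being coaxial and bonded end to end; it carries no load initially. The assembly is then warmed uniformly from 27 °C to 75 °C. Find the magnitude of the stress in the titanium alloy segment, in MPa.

If the supports were absent, the total length change would be Σ αᵢΔT Lᵢ = 11.5×10⁻⁶×48×475 + 9×10⁻⁶×48×800 + 11.5×10⁻⁶×48×500 = 0.8838 mm.
Since the ends are fixed, an axial force P builds up, equal in every segment, with P · Σ Lᵢ/(AᵢEᵢ) = δ_free.
The series flexibility is Σ Lᵢ/(AᵢEᵢ) = 475/(2475×28×10³) + 800/(325×110×10³) + 500/(1950×200×10³) = 3.051×10⁻⁵ mm/N.
So P = 0.8838 / 3.051×10⁻⁵ = 28.96 kN, compressive.
σ_{titanium alloy} = P / A = 28960 / 325 = 89.12 MPa.

σ ≈ 89.1 MPa (compressive)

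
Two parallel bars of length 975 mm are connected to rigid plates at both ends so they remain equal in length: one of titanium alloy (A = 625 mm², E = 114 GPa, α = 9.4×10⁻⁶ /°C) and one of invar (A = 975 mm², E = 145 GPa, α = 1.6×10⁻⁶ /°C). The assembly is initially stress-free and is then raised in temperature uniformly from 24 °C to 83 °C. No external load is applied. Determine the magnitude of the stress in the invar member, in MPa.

σ ≈ 22.4 MPa (tensile)

Both members must finish at the same length. With the larger α, the titanium alloy tends to over-expand; the plates restrain it, putting the titanium alloy in compression and the invar in tension. With no external load the two internal forces are equal and opposite, magnitude P.
Equating the net (thermal + elastic) strains gives |α₁ − α₂|·ΔT = P·[1/(A₁E₁) + 1/(A₂E₂)].
|α₁ − α₂|·ΔT = 7.8×10⁻⁶ × 59 = 0.0004602.
1/(A₁E₁) + 1/(A₂E₂) = 1/(625×114×10³) + 1/(975×145×10³) = 2.111×10⁻⁸ N⁻¹.
P = 0.0004602 / 2.111×10⁻⁸ = 21800 N = 21.8 kN.
σ_{invar} = P/A₂ = 21800/975 = 22.36 MPa, tensile.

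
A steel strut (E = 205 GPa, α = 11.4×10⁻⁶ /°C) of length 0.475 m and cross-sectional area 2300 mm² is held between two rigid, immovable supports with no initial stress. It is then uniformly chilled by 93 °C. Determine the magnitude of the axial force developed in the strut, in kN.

P ≈ 500 kN (tensile)

With zero net strain, σ = E·αΔT = 205 GPa × 11.4×10⁻⁶ × 93 = 217.3 MPa.
Then P = σA = 217.3 × 2300 mm² = 499.9 kN, tensile.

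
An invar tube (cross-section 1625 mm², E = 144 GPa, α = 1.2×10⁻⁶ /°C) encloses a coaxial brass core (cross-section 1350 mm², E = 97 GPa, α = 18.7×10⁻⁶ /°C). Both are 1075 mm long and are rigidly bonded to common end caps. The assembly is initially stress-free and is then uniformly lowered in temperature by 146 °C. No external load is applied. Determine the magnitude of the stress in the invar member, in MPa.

σ ≈ 132 MPa (compressive)

The brass has the larger α, so on cooling it would change length more than the invar if both were free. The rigid plates force a common final length, so the brass is put into tension and the invar into compression, with equal and opposite forces P (no external load).
Setting the final lengths equal and cancelling L: (α₁ − α₂)ΔT = P/(A₁E₁) + P/(A₂E₂).
|α₁ − α₂|·ΔT = 17.5×10⁻⁶ × 146 = 0.002555.
1/(A₁E₁) + 1/(A₂E₂) = 1/(1625×144×10³) + 1/(1350×97×10³) = 1.191×10⁻⁸ N⁻¹.
P = 0.002555 / 1.191×10⁻⁸ = 214500 N = 214.5 kN.
σ_{invar} = P/A₁ = 214500/1625 = 132 MPa, compressive.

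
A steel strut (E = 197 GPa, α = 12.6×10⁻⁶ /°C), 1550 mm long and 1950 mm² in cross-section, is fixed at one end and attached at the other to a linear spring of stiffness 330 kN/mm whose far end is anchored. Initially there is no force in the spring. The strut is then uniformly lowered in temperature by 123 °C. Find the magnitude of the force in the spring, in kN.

Free thermal contraction: δ_free = αΔT L = 12.6×10⁻⁶ × 123 × 1550 = 2.402 mm.
Let P be the tensile force in the spring. The strut extends elastically by PL/(AE) and the spring stretches by P/k; together these equal δ_free.
So P = δ_free / [L/(AE) + 1/k] = 2.402 / [ 1550/(1950×197×10³) + 1/(330×10³) ].
P = 2.402 / 7.065×10⁻⁶ = 340000 N.

P ≈ 340 kN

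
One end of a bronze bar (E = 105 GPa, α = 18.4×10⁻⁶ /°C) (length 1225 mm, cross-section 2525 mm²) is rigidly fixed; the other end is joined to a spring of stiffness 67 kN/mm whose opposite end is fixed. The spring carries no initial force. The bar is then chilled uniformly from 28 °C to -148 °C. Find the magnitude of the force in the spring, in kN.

P ≈ 203 kN

If the spring were absent the bar would shorten by αΔT L = 18.4×10⁻⁶ × 176 × 1225 = 3.967 mm.
With a force P in the spring, the elastic change of the bar is PL/(AE) and that of the spring is P/k; compatibility requires their sum to equal δ_free.
P [ L/(AE) + 1/k ] = δ_free → P [ 1225/(2525×105×10³) + 1/(67×10³) ] = 3.967.
P = 3.967 / 1.955×10⁻⁵ = 203000 N.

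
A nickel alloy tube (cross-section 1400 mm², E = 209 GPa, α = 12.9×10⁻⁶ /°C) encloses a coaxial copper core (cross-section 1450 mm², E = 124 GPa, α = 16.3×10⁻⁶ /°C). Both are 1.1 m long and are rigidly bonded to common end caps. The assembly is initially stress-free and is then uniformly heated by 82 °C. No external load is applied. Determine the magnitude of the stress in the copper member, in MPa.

The copper has the larger α, so on heating it would change length more than the nickel alloy if both were free. The rigid plates force a common final length, so the copper is put into compression and the nickel alloy into tension, with equal and opposite forces P (no external load).
Equating the net (thermal + elastic) strains gives |α₁ − α₂|·ΔT = P·[1/(A₁E₁) + 1/(A₂E₂)].
|α₁ − α₂|·ΔT = 3.4×10⁻⁶ × 82 = 0.0002788.
1/(A₁E₁) + 1/(A₂E₂) = 1/(1400×209×10³) + 1/(1450×124×10³) = 8.979×10⁻⁹ N⁻¹.
So P = 0.0002788 / 8.979×10⁻⁹ = 31.05 kN.
σ_{copper} = P/A₂ = 31050/1450 = 21.41 MPa, compressive.

σ ≈ 21.4 MPa (compressive)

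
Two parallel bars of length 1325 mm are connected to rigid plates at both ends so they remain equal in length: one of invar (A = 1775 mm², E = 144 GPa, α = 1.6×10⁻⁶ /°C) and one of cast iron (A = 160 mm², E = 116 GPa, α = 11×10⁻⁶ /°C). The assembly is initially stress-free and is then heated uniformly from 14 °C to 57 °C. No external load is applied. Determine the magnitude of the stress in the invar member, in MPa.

Equilibrium of a rigid end plate with no external load gives equal and opposite internal forces ±P in the two members. Since α_{cast iron} > α_{invar}, heating drives the cast iron into compression and the invar into tension.
Setting the final lengths equal and cancelling L: (α₁ − α₂)ΔT = P/(A₁E₁) + P/(A₂E₂).
|α₁ − α₂|·ΔT = 9.4×10⁻⁶ × 43 = 0.0004042.
1/(A₁E₁) + 1/(A₂E₂) = 1/(1775×144×10³) + 1/(160×116×10³) = 5.779×10⁻⁸ N⁻¹.
So P = 0.0004042 / 5.779×10⁻⁸ = 6.994 kN.
σ_{invar} = P/A₁ = 6994/1775 = 3.94 MPa, tensile.

σ ≈ 3.94 MPa (tensile)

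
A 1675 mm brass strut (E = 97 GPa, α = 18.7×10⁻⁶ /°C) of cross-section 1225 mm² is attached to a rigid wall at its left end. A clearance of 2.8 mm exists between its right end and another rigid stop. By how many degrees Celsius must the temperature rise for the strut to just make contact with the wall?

Contact occurs when the free expansion equals the gap: αΔT L = 2.8 mm.
So ΔT = g/(αL) = 2.8/(18.7×10⁻⁶ × 1675) = 89.39 °C.

ΔT ≈ 89.4 °C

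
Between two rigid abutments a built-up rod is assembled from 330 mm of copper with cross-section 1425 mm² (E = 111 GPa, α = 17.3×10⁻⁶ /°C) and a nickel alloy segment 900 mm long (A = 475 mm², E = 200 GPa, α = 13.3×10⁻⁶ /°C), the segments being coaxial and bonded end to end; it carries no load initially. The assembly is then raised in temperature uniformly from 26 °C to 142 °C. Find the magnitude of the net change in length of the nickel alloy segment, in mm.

With the walls removed the bar would change length by δ_free = Σ αᵢΔT Lᵢ = 17.3×10⁻⁶×116×330 + 13.3×10⁻⁶×116×900 = 2.051 mm.
Since the ends are fixed, an axial force P builds up, equal in every segment, with P · Σ Lᵢ/(AᵢEᵢ) = δ_free.
The series flexibility is Σ Lᵢ/(AᵢEᵢ) = 330/(1425×111×10³) + 900/(475×200×10³) = 1.156×10⁻⁵ mm/N.
So P = 2.051 / 1.156×10⁻⁵ = 177.4 kN, compressive.
For the nickel alloy segment, free thermal change = 13.3×10⁻⁶×116×900 = 1.389 mm and elastic change from P = 177400×900/(475×200×10³) = 1.681 mm; these oppose, so the net change is 0.292 mm (segment shortens).

|ΔL| ≈ 0.292 mm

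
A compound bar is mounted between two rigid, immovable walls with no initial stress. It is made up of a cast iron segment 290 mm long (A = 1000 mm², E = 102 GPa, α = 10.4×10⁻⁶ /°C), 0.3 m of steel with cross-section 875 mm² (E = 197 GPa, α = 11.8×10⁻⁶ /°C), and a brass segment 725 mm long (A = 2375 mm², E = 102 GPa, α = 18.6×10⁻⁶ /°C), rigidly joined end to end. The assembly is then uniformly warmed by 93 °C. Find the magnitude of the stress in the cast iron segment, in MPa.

Free thermal expansion of the whole bar: Σ αᵢΔT Lᵢ = 10.4×10⁻⁶×93×290 + 11.8×10⁻⁶×93×300 + 18.6×10⁻⁶×93×725 = 1.864 mm.
The walls prevent any net length change, so an axial force P (same in every segment) develops. Compatibility: P · Σ Lᵢ/(AᵢEᵢ) = δ_free.
The series flexibility is Σ Lᵢ/(AᵢEᵢ) = 290/(1000×102×10³) + 300/(875×197×10³) + 725/(2375×102×10³) = 7.576×10⁻⁶ mm/N.
So P = 1.864 / 7.576×10⁻⁶ = 246 kN, compressive.
σ_{cast iron} = P / A = 246000 / 1000 = 246 MPa.

σ ≈ 246 MPa (compressive)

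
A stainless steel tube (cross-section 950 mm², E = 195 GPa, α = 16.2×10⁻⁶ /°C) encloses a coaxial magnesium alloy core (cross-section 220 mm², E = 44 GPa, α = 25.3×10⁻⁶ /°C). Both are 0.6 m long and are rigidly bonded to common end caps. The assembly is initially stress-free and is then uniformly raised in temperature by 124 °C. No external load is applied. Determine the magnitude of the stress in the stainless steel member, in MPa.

Equilibrium of a rigid end plate with no external load gives equal and opposite internal forces ±P in the two members. Since α_{magnesium alloy} > α_{stainless steel}, heating drives the magnesium alloy into compression and the stainless steel into tension.
Equating the net (thermal + elastic) strains gives |α₁ − α₂|·ΔT = P·[1/(A₁E₁) + 1/(A₂E₂)].
|α₁ − α₂|·ΔT = 9.1×10⁻⁶ × 124 = 0.001128.
1/(A₁E₁) + 1/(A₂E₂) = 1/(950×195×10³) + 1/(220×44×10³) = 1.087×10⁻⁷ N⁻¹.
So P = 0.001128 / 1.087×10⁻⁷ = 10.38 kN.
σ_{stainless steel} = P/A₁ = 10380/950 = 10.93 MPa, tensile.

σ ≈ 10.9 MPa (tensile)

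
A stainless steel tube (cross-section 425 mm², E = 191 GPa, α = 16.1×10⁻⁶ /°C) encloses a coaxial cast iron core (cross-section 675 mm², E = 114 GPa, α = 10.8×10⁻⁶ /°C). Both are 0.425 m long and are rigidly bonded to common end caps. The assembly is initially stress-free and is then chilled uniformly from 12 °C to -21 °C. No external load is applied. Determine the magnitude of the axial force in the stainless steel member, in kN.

Equilibrium of a rigid end plate with no external load gives equal and opposite internal forces ±P in the two members. Since α_{stainless steel} > α_{cast iron}, cooling drives the stainless steel into tension and the cast iron into compression.
Equating the net (thermal + elastic) strains gives |α₁ − α₂|·ΔT = P·[1/(A₁E₁) + 1/(A₂E₂)].
|α₁ − α₂|·ΔT = 5.3×10⁻⁶ × 33 = 0.0001749.
1/(A₁E₁) + 1/(A₂E₂) = 1/(425×191×10³) + 1/(675×114×10³) = 2.531×10⁻⁸ N⁻¹.
So P = 0.0001749 / 2.531×10⁻⁸ = 6.909 kN.

P ≈ 6.91 kN (tensile in the stainless steel)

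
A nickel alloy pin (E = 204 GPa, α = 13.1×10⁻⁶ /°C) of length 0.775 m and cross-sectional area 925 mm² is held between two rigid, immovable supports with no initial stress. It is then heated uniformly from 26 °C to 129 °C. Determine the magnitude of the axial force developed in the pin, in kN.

Full restraint means ε = 0, so the stress is σ = EαΔT = 204×10³ × 13.1×10⁻⁶ × 103 = 275.3 MPa.
P = AEαΔT = 925 × 204×10³ × 13.1×10⁻⁶ × 103 = 254.6 kN (compressive).

P ≈ 255 kN (compressive)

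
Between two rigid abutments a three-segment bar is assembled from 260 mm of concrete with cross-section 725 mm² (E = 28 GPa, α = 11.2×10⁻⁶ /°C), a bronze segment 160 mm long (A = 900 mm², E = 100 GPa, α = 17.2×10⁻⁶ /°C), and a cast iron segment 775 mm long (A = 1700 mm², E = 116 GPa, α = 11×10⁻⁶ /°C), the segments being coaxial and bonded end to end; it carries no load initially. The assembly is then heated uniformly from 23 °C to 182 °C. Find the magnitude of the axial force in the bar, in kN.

Free thermal expansion of the whole bar: Σ αᵢΔT Lᵢ = 11.2×10⁻⁶×159×260 + 17.2×10⁻⁶×159×160 + 11×10⁻⁶×159×775 = 2.256 mm.
Since the ends are fixed, an axial force P builds up, equal in every segment, with P · Σ Lᵢ/(AᵢEᵢ) = δ_free.
The series flexibility is Σ Lᵢ/(AᵢEᵢ) = 260/(725×28×10³) + 160/(900×100×10³) + 775/(1700×116×10³) = 1.852×10⁻⁵ mm/N.
P = 2.256 / 1.852×10⁻⁵ = 121800 N = 121.8 kN, compressive.

P ≈ 122 kN (compressive)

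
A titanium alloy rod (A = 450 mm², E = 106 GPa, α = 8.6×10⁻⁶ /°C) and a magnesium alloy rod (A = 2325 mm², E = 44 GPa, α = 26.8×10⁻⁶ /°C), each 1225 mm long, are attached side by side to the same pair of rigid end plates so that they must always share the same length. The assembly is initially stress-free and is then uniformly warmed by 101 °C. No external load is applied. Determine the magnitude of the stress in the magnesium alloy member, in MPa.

Both members must finish at the same length. With the larger α, the magnesium alloy tends to over-expand; the plates restrain it, putting the magnesium alloy in compression and the titanium alloy in tension. With no external load the two internal forces are equal and opposite, magnitude P.
Setting the final lengths equal and cancelling L: (α₁ − α₂)ΔT = P/(A₁E₁) + P/(A₂E₂).
|α₁ − α₂|·ΔT = 18.2×10⁻⁶ × 101 = 0.001838.
1/(A₁E₁) + 1/(A₂E₂) = 1/(450×106×10³) + 1/(2325×44×10³) = 3.074×10⁻⁸ N⁻¹.
P = 0.001838 / 3.074×10⁻⁸ = 59800 N = 59.8 kN.
σ_{magnesium alloy} = P/A₂ = 59800/2325 = 25.72 MPa, compressive.

σ ≈ 25.7 MPa (compressive)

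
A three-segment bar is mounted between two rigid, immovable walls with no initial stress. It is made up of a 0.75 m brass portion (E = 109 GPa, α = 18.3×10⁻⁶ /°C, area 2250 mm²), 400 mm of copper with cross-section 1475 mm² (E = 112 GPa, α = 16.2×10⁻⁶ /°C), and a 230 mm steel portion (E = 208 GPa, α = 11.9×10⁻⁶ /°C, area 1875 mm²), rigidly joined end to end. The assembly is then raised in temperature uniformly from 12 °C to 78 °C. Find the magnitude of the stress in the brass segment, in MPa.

With the walls removed the bar would change length by δ_free = Σ αᵢΔT Lᵢ = 18.3×10⁻⁶×66×750 + 16.2×10⁻⁶×66×400 + 11.9×10⁻⁶×66×230 = 1.514 mm.
Since the ends are fixed, an axial force P builds up, equal in every segment, with P · Σ Lᵢ/(AᵢEᵢ) = δ_free.
The series flexibility is Σ Lᵢ/(AᵢEᵢ) = 750/(2250×109×10³) + 400/(1475×112×10³) + 230/(1875×208×10³) = 6.069×10⁻⁶ mm/N.
So P = 1.514 / 6.069×10⁻⁶ = 249.5 kN, compressive.
σ_{brass} = P / A = 249500 / 2250 = 110.9 MPa.

σ ≈ 111 MPa (compressive)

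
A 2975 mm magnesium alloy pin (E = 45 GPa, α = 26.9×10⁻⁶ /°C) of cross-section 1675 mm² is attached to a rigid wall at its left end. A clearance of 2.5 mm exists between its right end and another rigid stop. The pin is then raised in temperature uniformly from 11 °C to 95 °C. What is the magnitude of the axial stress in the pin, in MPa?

If the wall were absent the pin would grow by αΔT L = 26.9×10⁻⁶ × 84 × 2975 = 6.722 mm.
After closing the 2.5 mm clearance, 6.722 − 2.5 = 4.222 mm of expansion remains to be suppressed by the wall.
Compatibility: PL/(AE) = 4.222 mm, so σ = P/A = E × (4.222/2975) = 63.87 MPa.

σ ≈ 63.9 MPa (compressive)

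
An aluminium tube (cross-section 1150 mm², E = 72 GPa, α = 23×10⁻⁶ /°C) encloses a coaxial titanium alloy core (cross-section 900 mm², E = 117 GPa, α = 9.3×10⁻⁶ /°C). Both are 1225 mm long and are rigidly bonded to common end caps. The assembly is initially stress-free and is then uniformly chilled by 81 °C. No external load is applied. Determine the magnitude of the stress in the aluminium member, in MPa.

σ ≈ 44.7 MPa (tensile)

Both members must finish at the same length. With the larger α, the aluminium tends to over-contract; the plates restrain it, putting the aluminium in tension and the titanium alloy in compression. With no external load the two internal forces are equal and opposite, magnitude P.
Setting the final lengths equal and cancelling L: (α₁ − α₂)ΔT = P/(A₁E₁) + P/(A₂E₂).
|α₁ − α₂|·ΔT = 13.7×10⁻⁶ × 81 = 0.00111.
1/(A₁E₁) + 1/(A₂E₂) = 1/(1150×72×10³) + 1/(900×117×10³) = 2.157×10⁻⁸ N⁻¹.
So P = 0.00111 / 2.157×10⁻⁸ = 51.44 kN.
σ_{aluminium} = P/A₁ = 51440/1150 = 44.73 MPa, tensile.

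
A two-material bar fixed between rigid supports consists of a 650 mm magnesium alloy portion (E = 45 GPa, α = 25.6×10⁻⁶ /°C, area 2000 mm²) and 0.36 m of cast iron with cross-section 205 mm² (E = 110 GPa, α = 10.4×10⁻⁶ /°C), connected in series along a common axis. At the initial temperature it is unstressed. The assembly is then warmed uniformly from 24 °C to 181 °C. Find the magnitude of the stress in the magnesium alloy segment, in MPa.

σ ≈ 69 MPa (compressive)

If the supports were absent, the total length change would be Σ αᵢΔT Lᵢ = 25.6×10⁻⁶×157×650 + 10.4×10⁻⁶×157×360 = 3.2 mm.
The walls prevent any net length change, so an axial force P (same in every segment) develops. Compatibility: P · Σ Lᵢ/(AᵢEᵢ) = δ_free.
Σ Lᵢ/(AᵢEᵢ) = 650/(2000×45×10³) + 360/(205×110×10³) = 2.319×10⁻⁵ mm/N.
P = 3.2 / 2.319×10⁻⁵ = 138000 N = 138 kN, compressive.
σ_{magnesium alloy} = P / A = 138000 / 2000 = 69.01 MPa.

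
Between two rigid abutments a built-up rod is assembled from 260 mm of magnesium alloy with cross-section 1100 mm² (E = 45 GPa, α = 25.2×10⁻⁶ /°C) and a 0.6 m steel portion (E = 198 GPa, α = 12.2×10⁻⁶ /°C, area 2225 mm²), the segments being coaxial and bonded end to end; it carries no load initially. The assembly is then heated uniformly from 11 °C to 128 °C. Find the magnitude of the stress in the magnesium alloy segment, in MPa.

If the supports were absent, the total length change would be Σ αᵢΔT Lᵢ = 25.2×10⁻⁶×117×260 + 12.2×10⁻⁶×117×600 = 1.623 mm.
The rigid supports impose zero overall length change; the single axial force P common to all segments must satisfy P Σ Lᵢ/(AᵢEᵢ) = δ_free.
Σ Lᵢ/(AᵢEᵢ) = 260/(1100×45×10³) + 600/(2225×198×10³) = 6.614×10⁻⁶ mm/N.
Hence P = δ_free / Σ(L/AE) = 1.623/6.614×10⁻⁶ = 245.4 kN (compressive).
σ_{magnesium alloy} = P / A = 245400 / 1100 = 223.1 MPa.

σ ≈ 223 MPa (compressive)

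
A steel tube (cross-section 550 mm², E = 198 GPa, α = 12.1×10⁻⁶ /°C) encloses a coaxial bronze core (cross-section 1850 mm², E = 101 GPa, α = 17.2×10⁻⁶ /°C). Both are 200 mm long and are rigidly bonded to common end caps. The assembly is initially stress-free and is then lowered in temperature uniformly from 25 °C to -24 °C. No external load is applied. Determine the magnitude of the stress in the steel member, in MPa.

σ ≈ 31.3 MPa (compressive)

Both members must finish at the same length. With the larger α, the bronze tends to over-contract; the plates restrain it, putting the bronze in tension and the steel in compression. With no external load the two internal forces are equal and opposite, magnitude P.
Equating the net (thermal + elastic) strains gives |α₁ − α₂|·ΔT = P·[1/(A₁E₁) + 1/(A₂E₂)].
|α₁ − α₂|·ΔT = 5.1×10⁻⁶ × 49 = 0.0002499.
1/(A₁E₁) + 1/(A₂E₂) = 1/(550×198×10³) + 1/(1850×101×10³) = 1.453×10⁻⁸ N⁻¹.
So P = 0.0002499 / 1.453×10⁻⁸ = 17.19 kN.
σ_{steel} = P/A₁ = 17190/550 = 31.26 MPa, compressive.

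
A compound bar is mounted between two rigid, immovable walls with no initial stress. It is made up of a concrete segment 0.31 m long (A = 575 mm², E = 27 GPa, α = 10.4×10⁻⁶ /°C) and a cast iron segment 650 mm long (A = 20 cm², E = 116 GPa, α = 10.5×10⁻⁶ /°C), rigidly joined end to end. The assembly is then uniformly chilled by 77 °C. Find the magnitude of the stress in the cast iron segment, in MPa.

σ ≈ 17 MPa (tensile)

If the supports were absent, the total length change would be Σ αᵢΔT Lᵢ = 10.4×10⁻⁶×77×310 + 10.5×10⁻⁶×77×650 = 0.7738 mm.
The rigid supports impose zero overall length change; the single axial force P common to all segments must satisfy P Σ Lᵢ/(AᵢEᵢ) = δ_free.
The series flexibility is Σ Lᵢ/(AᵢEᵢ) = 310/(575×27×10³) + 650/(2000×116×10³) = 2.277×10⁻⁵ mm/N.
Hence P = δ_free / Σ(L/AE) = 0.7738/2.277×10⁻⁵ = 33.98 kN (tensile).
σ_{cast iron} = P / A = 33980 / 2000 = 16.99 MPa.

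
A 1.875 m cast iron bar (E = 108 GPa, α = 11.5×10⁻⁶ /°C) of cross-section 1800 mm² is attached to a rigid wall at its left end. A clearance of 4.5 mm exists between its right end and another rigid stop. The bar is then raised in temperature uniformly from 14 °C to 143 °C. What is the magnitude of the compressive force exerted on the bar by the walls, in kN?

P ≈ 0 kN

Free thermal elongation = αΔT L = 11.5×10⁻⁶ × 129 × 1875 = 2.782 mm.
This is smaller than the 4.5 mm clearance, so the bar expands freely without reaching the stop — the stress is zero.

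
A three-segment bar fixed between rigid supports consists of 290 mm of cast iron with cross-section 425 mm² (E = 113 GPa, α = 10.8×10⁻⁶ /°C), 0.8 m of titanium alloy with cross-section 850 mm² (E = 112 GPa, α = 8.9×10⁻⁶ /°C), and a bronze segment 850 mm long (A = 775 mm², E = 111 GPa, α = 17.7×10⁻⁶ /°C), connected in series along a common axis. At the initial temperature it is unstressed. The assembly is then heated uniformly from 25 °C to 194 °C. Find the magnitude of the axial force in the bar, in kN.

P ≈ 176 kN (compressive)

If the supports were absent, the total length change would be Σ αᵢΔT Lᵢ = 10.8×10⁻⁶×169×290 + 8.9×10⁻⁶×169×800 + 17.7×10⁻⁶×169×850 = 4.275 mm.
The walls prevent any net length change, so an axial force P (same in every segment) develops. Compatibility: P · Σ Lᵢ/(AᵢEᵢ) = δ_free.
Σ Lᵢ/(AᵢEᵢ) = 290/(425×113×10³) + 800/(850×112×10³) + 850/(775×111×10³) = 2.432×10⁻⁵ mm/N.
Hence P = δ_free / Σ(L/AE) = 4.275/2.432×10⁻⁵ = 175.8 kN (compressive).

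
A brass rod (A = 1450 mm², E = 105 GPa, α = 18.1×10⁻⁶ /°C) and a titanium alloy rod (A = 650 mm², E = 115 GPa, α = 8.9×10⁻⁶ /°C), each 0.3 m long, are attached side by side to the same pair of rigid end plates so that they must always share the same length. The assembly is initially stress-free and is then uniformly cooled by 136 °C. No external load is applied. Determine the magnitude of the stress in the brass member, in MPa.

σ ≈ 43.3 MPa (tensile)

Both members must finish at the same length. With the larger α, the brass tends to over-contract; the plates restrain it, putting the brass in tension and the titanium alloy in compression. With no external load the two internal forces are equal and opposite, magnitude P.
Compatibility of the two members (thermal + elastic change equal): (α₁ − α₂)ΔT = P·[1/(A₁E₁) + 1/(A₂E₂)].
|α₁ − α₂|·ΔT = 9.2×10⁻⁶ × 136 = 0.001251.
1/(A₁E₁) + 1/(A₂E₂) = 1/(1450×105×10³) + 1/(650×115×10³) = 1.995×10⁻⁸ N⁻¹.
P = 0.001251 / 1.995×10⁻⁸ = 62730 N = 62.73 kN.
σ_{brass} = P/A₁ = 62730/1450 = 43.26 MPa, tensile.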